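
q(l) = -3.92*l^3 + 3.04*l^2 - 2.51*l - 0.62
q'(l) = -11.76*l^2 + 6.08*l - 2.51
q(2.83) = -72.22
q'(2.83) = -79.49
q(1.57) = -12.24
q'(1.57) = -21.95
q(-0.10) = -0.33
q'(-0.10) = -3.24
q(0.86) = -3.02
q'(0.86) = -5.98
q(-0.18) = -0.05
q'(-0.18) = -3.99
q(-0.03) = -0.54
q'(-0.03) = -2.70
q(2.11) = -29.21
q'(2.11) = -42.04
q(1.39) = -8.76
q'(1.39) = -16.78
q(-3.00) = 140.11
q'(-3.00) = -126.59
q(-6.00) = 970.60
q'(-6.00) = -462.35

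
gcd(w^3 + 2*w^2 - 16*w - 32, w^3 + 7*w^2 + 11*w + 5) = 1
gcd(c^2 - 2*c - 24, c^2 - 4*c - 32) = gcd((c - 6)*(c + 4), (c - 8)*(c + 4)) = c + 4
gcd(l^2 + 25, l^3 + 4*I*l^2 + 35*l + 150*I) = l + 5*I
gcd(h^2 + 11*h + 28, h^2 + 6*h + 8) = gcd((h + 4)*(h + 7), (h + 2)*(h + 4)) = h + 4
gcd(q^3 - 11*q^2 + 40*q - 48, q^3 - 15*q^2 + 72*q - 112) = q^2 - 8*q + 16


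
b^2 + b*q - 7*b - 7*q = (b - 7)*(b + q)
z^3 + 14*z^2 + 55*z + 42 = (z + 1)*(z + 6)*(z + 7)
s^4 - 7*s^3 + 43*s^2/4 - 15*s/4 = s*(s - 5)*(s - 3/2)*(s - 1/2)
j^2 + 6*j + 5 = (j + 1)*(j + 5)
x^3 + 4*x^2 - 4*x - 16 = (x - 2)*(x + 2)*(x + 4)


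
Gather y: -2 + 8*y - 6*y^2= -6*y^2 + 8*y - 2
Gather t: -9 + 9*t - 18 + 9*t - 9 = 18*t - 36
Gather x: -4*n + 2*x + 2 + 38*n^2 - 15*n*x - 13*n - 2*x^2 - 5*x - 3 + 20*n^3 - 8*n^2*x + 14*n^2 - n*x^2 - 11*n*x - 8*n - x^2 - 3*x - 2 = 20*n^3 + 52*n^2 - 25*n + x^2*(-n - 3) + x*(-8*n^2 - 26*n - 6) - 3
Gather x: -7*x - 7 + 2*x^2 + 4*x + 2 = 2*x^2 - 3*x - 5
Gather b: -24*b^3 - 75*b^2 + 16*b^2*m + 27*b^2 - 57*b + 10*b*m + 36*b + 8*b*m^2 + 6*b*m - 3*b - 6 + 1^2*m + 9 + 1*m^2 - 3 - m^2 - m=-24*b^3 + b^2*(16*m - 48) + b*(8*m^2 + 16*m - 24)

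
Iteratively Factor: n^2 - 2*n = (n - 2)*(n)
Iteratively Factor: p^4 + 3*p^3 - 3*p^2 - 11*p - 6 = (p + 1)*(p^3 + 2*p^2 - 5*p - 6) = (p + 1)*(p + 3)*(p^2 - p - 2) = (p - 2)*(p + 1)*(p + 3)*(p + 1)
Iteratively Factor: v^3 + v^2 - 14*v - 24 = (v + 2)*(v^2 - v - 12) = (v - 4)*(v + 2)*(v + 3)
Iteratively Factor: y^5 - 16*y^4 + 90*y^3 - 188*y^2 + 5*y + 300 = (y - 3)*(y^4 - 13*y^3 + 51*y^2 - 35*y - 100) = (y - 5)*(y - 3)*(y^3 - 8*y^2 + 11*y + 20) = (y - 5)*(y - 4)*(y - 3)*(y^2 - 4*y - 5) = (y - 5)^2*(y - 4)*(y - 3)*(y + 1)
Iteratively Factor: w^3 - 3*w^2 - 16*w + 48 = (w - 3)*(w^2 - 16) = (w - 3)*(w + 4)*(w - 4)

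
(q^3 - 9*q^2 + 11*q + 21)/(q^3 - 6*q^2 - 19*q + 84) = (q + 1)/(q + 4)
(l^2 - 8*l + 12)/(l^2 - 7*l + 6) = (l - 2)/(l - 1)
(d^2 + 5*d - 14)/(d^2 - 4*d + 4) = (d + 7)/(d - 2)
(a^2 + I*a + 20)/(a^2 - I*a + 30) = (a - 4*I)/(a - 6*I)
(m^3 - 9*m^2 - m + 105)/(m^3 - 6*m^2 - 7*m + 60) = (m - 7)/(m - 4)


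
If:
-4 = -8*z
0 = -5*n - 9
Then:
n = -9/5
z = 1/2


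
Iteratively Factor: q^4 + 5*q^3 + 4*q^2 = (q + 1)*(q^3 + 4*q^2) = q*(q + 1)*(q^2 + 4*q) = q^2*(q + 1)*(q + 4)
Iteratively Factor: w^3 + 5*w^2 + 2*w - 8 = (w - 1)*(w^2 + 6*w + 8) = (w - 1)*(w + 4)*(w + 2)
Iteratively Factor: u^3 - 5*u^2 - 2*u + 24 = (u - 3)*(u^2 - 2*u - 8) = (u - 3)*(u + 2)*(u - 4)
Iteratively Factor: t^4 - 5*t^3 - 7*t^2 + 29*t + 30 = (t - 3)*(t^3 - 2*t^2 - 13*t - 10) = (t - 3)*(t + 1)*(t^2 - 3*t - 10) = (t - 3)*(t + 1)*(t + 2)*(t - 5)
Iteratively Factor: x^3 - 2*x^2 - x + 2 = (x - 1)*(x^2 - x - 2) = (x - 1)*(x + 1)*(x - 2)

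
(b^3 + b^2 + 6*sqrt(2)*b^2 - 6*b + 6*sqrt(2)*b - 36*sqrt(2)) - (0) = b^3 + b^2 + 6*sqrt(2)*b^2 - 6*b + 6*sqrt(2)*b - 36*sqrt(2)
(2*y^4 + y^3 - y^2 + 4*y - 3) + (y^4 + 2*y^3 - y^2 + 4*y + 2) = 3*y^4 + 3*y^3 - 2*y^2 + 8*y - 1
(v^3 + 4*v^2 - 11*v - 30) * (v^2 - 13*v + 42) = v^5 - 9*v^4 - 21*v^3 + 281*v^2 - 72*v - 1260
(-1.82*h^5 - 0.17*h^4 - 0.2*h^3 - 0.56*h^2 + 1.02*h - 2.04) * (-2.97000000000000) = 5.4054*h^5 + 0.5049*h^4 + 0.594*h^3 + 1.6632*h^2 - 3.0294*h + 6.0588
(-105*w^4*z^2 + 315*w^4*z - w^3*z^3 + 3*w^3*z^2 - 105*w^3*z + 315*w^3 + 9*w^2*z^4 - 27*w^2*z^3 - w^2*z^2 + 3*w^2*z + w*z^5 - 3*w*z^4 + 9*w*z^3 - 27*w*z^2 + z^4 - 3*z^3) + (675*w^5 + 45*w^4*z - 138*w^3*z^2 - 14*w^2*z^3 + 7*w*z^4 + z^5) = 675*w^5 - 105*w^4*z^2 + 360*w^4*z - w^3*z^3 - 135*w^3*z^2 - 105*w^3*z + 315*w^3 + 9*w^2*z^4 - 41*w^2*z^3 - w^2*z^2 + 3*w^2*z + w*z^5 + 4*w*z^4 + 9*w*z^3 - 27*w*z^2 + z^5 + z^4 - 3*z^3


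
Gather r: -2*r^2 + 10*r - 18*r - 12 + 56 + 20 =-2*r^2 - 8*r + 64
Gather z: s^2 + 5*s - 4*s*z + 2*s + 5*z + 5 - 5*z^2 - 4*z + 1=s^2 + 7*s - 5*z^2 + z*(1 - 4*s) + 6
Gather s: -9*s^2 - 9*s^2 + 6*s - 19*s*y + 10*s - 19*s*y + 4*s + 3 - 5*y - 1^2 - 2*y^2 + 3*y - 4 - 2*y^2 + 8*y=-18*s^2 + s*(20 - 38*y) - 4*y^2 + 6*y - 2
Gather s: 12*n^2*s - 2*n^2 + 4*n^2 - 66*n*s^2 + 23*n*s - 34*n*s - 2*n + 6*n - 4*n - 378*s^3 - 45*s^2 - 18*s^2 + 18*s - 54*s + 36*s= 2*n^2 - 378*s^3 + s^2*(-66*n - 63) + s*(12*n^2 - 11*n)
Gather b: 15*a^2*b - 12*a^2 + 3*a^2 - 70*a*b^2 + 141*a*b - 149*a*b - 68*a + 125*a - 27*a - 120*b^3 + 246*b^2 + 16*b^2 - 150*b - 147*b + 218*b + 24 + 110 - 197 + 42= -9*a^2 + 30*a - 120*b^3 + b^2*(262 - 70*a) + b*(15*a^2 - 8*a - 79) - 21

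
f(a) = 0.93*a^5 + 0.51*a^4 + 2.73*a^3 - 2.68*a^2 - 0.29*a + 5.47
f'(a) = 4.65*a^4 + 2.04*a^3 + 8.19*a^2 - 5.36*a - 0.29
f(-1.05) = -0.91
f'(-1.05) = 17.66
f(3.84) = 1006.81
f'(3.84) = 1226.47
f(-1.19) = -3.78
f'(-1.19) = 23.57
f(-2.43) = -109.84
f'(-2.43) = 193.96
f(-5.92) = -6788.99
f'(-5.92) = 5606.59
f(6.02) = 8525.03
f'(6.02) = 6816.47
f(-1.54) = -15.60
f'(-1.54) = 46.09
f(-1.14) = -2.66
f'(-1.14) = 21.30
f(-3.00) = -276.17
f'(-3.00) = 411.07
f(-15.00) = -690206.93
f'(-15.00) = 230444.11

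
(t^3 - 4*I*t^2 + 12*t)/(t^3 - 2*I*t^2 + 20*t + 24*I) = t/(t + 2*I)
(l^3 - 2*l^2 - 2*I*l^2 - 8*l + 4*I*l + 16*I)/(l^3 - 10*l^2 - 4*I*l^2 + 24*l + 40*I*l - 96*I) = (l^2 + l*(2 - 2*I) - 4*I)/(l^2 + l*(-6 - 4*I) + 24*I)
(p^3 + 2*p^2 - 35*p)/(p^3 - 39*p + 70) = p/(p - 2)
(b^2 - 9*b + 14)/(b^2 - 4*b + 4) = (b - 7)/(b - 2)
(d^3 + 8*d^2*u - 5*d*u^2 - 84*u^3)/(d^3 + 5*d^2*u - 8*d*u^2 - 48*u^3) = (d + 7*u)/(d + 4*u)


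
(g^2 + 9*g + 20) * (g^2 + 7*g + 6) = g^4 + 16*g^3 + 89*g^2 + 194*g + 120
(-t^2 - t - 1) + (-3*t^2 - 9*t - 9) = -4*t^2 - 10*t - 10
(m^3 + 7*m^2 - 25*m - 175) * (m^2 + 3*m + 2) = m^5 + 10*m^4 - 2*m^3 - 236*m^2 - 575*m - 350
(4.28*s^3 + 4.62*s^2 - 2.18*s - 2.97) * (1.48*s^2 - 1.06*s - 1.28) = 6.3344*s^5 + 2.3008*s^4 - 13.602*s^3 - 7.9984*s^2 + 5.9386*s + 3.8016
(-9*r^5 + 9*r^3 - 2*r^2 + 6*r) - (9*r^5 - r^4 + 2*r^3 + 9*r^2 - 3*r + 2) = -18*r^5 + r^4 + 7*r^3 - 11*r^2 + 9*r - 2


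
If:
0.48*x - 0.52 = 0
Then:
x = 1.08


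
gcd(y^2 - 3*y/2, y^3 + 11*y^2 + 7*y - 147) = 1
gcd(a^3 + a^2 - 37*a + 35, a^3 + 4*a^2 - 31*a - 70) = a^2 + 2*a - 35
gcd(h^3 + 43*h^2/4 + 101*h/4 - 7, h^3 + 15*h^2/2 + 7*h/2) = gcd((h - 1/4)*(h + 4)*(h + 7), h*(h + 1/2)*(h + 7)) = h + 7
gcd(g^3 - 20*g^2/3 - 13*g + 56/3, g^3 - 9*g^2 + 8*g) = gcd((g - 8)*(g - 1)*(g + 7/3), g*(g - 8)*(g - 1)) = g^2 - 9*g + 8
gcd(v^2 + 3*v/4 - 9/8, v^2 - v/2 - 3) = v + 3/2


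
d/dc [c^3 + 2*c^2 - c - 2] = 3*c^2 + 4*c - 1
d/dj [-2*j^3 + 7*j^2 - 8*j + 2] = -6*j^2 + 14*j - 8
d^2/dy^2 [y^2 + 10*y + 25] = 2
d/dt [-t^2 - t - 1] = -2*t - 1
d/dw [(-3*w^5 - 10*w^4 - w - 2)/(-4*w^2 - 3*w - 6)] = 4*w*(9*w^5 + 29*w^4 + 45*w^3 + 60*w^2 - w - 4)/(16*w^4 + 24*w^3 + 57*w^2 + 36*w + 36)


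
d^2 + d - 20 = (d - 4)*(d + 5)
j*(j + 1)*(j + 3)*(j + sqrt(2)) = j^4 + sqrt(2)*j^3 + 4*j^3 + 3*j^2 + 4*sqrt(2)*j^2 + 3*sqrt(2)*j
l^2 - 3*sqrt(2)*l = l*(l - 3*sqrt(2))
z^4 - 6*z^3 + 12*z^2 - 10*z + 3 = (z - 3)*(z - 1)^3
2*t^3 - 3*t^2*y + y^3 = (-t + y)^2*(2*t + y)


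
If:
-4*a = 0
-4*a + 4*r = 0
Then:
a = 0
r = 0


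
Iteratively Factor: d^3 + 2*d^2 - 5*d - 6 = (d + 1)*(d^2 + d - 6) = (d - 2)*(d + 1)*(d + 3)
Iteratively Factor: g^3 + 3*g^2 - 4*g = (g + 4)*(g^2 - g) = (g - 1)*(g + 4)*(g)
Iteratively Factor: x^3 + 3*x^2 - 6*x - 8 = (x + 1)*(x^2 + 2*x - 8) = (x + 1)*(x + 4)*(x - 2)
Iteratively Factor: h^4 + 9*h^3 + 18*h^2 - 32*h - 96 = (h + 3)*(h^3 + 6*h^2 - 32) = (h - 2)*(h + 3)*(h^2 + 8*h + 16) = (h - 2)*(h + 3)*(h + 4)*(h + 4)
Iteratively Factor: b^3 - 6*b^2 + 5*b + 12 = (b - 4)*(b^2 - 2*b - 3) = (b - 4)*(b + 1)*(b - 3)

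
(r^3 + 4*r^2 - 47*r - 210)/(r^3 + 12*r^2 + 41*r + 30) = (r - 7)/(r + 1)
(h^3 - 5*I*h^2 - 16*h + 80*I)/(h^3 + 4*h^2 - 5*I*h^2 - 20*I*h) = (h - 4)/h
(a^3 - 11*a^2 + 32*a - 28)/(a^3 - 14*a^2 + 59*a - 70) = (a - 2)/(a - 5)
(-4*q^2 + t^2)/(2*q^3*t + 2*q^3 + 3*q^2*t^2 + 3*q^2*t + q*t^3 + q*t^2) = (-2*q + t)/(q*(q*t + q + t^2 + t))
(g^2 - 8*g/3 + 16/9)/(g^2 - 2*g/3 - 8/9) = (3*g - 4)/(3*g + 2)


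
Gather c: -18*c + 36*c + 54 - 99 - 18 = 18*c - 63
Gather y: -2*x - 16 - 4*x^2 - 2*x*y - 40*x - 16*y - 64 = -4*x^2 - 42*x + y*(-2*x - 16) - 80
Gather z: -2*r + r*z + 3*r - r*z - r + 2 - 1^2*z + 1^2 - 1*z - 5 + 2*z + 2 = 0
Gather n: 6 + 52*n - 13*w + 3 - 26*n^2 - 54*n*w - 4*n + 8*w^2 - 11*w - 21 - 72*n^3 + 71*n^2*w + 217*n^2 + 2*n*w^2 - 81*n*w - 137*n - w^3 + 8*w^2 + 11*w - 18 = -72*n^3 + n^2*(71*w + 191) + n*(2*w^2 - 135*w - 89) - w^3 + 16*w^2 - 13*w - 30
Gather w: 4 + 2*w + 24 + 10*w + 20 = 12*w + 48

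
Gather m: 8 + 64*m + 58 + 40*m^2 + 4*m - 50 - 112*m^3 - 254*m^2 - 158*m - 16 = -112*m^3 - 214*m^2 - 90*m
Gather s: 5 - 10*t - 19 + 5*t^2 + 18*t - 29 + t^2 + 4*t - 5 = 6*t^2 + 12*t - 48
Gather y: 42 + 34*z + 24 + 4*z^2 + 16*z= 4*z^2 + 50*z + 66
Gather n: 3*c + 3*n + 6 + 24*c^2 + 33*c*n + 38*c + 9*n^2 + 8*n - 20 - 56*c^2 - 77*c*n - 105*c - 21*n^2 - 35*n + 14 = -32*c^2 - 64*c - 12*n^2 + n*(-44*c - 24)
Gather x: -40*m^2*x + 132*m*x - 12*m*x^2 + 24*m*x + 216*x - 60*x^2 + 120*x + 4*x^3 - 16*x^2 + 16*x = 4*x^3 + x^2*(-12*m - 76) + x*(-40*m^2 + 156*m + 352)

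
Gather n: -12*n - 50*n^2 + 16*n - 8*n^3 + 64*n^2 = -8*n^3 + 14*n^2 + 4*n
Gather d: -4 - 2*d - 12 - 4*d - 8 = -6*d - 24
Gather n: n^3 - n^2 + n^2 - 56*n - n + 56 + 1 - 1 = n^3 - 57*n + 56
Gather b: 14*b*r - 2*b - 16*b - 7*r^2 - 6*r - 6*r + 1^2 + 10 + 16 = b*(14*r - 18) - 7*r^2 - 12*r + 27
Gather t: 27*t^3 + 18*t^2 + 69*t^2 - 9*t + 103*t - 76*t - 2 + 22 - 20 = 27*t^3 + 87*t^2 + 18*t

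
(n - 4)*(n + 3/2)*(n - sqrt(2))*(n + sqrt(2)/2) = n^4 - 5*n^3/2 - sqrt(2)*n^3/2 - 7*n^2 + 5*sqrt(2)*n^2/4 + 5*n/2 + 3*sqrt(2)*n + 6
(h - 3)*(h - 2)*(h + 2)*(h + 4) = h^4 + h^3 - 16*h^2 - 4*h + 48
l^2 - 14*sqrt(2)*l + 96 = (l - 8*sqrt(2))*(l - 6*sqrt(2))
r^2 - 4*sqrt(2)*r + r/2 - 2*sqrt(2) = (r + 1/2)*(r - 4*sqrt(2))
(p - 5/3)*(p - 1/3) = p^2 - 2*p + 5/9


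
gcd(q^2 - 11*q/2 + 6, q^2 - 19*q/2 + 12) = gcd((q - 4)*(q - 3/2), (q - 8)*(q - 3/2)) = q - 3/2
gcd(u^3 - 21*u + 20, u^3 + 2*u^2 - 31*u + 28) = u^2 - 5*u + 4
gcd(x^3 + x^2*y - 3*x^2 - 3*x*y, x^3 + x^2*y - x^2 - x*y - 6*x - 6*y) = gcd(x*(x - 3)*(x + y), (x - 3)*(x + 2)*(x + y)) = x^2 + x*y - 3*x - 3*y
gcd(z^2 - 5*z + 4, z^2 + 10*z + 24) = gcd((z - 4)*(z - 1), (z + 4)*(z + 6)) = 1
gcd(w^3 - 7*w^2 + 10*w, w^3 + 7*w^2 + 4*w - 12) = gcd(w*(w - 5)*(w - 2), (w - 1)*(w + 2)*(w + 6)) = 1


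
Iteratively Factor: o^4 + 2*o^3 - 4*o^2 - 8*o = (o + 2)*(o^3 - 4*o) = (o - 2)*(o + 2)*(o^2 + 2*o) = o*(o - 2)*(o + 2)*(o + 2)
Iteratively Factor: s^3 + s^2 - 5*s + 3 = (s - 1)*(s^2 + 2*s - 3) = (s - 1)*(s + 3)*(s - 1)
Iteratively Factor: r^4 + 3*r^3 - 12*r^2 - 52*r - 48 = (r - 4)*(r^3 + 7*r^2 + 16*r + 12) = (r - 4)*(r + 2)*(r^2 + 5*r + 6) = (r - 4)*(r + 2)^2*(r + 3)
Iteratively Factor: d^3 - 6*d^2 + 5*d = (d - 1)*(d^2 - 5*d) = d*(d - 1)*(d - 5)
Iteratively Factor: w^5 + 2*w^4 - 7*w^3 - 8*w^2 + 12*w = (w + 3)*(w^4 - w^3 - 4*w^2 + 4*w) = (w + 2)*(w + 3)*(w^3 - 3*w^2 + 2*w) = (w - 1)*(w + 2)*(w + 3)*(w^2 - 2*w) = (w - 2)*(w - 1)*(w + 2)*(w + 3)*(w)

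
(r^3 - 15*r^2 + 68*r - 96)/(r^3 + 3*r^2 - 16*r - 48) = (r^2 - 11*r + 24)/(r^2 + 7*r + 12)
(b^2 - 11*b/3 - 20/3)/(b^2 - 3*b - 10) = (b + 4/3)/(b + 2)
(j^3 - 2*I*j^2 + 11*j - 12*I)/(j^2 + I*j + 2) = (j^2 - I*j + 12)/(j + 2*I)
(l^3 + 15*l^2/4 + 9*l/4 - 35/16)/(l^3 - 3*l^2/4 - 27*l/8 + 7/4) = (l + 5/2)/(l - 2)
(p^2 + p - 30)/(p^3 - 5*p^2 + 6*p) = (p^2 + p - 30)/(p*(p^2 - 5*p + 6))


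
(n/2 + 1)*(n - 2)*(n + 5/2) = n^3/2 + 5*n^2/4 - 2*n - 5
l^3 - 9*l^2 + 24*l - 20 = (l - 5)*(l - 2)^2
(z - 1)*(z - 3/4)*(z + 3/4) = z^3 - z^2 - 9*z/16 + 9/16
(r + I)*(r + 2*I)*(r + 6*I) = r^3 + 9*I*r^2 - 20*r - 12*I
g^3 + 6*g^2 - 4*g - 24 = (g - 2)*(g + 2)*(g + 6)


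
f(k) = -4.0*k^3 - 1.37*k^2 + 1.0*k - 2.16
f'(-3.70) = -153.14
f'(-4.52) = -231.78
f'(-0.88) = -5.88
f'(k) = -12.0*k^2 - 2.74*k + 1.0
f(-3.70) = 178.00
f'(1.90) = -47.53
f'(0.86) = -10.23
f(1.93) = -34.09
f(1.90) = -32.64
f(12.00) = -7099.44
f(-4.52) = 334.71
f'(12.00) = -1759.88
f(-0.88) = -1.38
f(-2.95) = 85.66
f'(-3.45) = -132.38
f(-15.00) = 13174.59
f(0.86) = -4.86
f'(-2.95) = -95.35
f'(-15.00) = -2657.90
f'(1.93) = -48.99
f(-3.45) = 142.34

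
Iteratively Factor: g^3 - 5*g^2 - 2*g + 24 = (g + 2)*(g^2 - 7*g + 12) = (g - 4)*(g + 2)*(g - 3)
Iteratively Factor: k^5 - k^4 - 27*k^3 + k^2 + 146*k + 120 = (k - 5)*(k^4 + 4*k^3 - 7*k^2 - 34*k - 24) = (k - 5)*(k + 4)*(k^3 - 7*k - 6) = (k - 5)*(k + 2)*(k + 4)*(k^2 - 2*k - 3) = (k - 5)*(k + 1)*(k + 2)*(k + 4)*(k - 3)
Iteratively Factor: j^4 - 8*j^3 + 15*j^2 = (j)*(j^3 - 8*j^2 + 15*j) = j^2*(j^2 - 8*j + 15) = j^2*(j - 3)*(j - 5)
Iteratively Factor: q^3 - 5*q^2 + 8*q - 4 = (q - 2)*(q^2 - 3*q + 2) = (q - 2)*(q - 1)*(q - 2)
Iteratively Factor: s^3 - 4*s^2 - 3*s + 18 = (s + 2)*(s^2 - 6*s + 9) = (s - 3)*(s + 2)*(s - 3)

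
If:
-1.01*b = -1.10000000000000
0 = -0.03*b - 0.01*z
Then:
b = 1.09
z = -3.27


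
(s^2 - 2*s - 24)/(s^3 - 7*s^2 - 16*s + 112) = (s - 6)/(s^2 - 11*s + 28)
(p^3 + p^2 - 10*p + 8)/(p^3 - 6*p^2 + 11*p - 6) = (p + 4)/(p - 3)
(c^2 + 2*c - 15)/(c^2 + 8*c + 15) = (c - 3)/(c + 3)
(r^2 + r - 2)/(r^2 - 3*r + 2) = (r + 2)/(r - 2)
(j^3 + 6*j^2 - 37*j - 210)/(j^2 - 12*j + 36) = (j^2 + 12*j + 35)/(j - 6)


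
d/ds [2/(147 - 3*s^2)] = 4*s/(3*(s^2 - 49)^2)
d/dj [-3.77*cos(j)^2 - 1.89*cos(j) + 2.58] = (7.54*cos(j) + 1.89)*sin(j)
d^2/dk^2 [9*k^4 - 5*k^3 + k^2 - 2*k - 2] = 108*k^2 - 30*k + 2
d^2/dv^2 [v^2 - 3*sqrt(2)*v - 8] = 2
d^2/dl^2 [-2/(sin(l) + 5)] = 2*(sin(l)^2 - 5*sin(l) - 2)/(sin(l) + 5)^3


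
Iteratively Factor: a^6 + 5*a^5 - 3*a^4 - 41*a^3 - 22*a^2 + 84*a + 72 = (a - 2)*(a^5 + 7*a^4 + 11*a^3 - 19*a^2 - 60*a - 36) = (a - 2)*(a + 1)*(a^4 + 6*a^3 + 5*a^2 - 24*a - 36) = (a - 2)^2*(a + 1)*(a^3 + 8*a^2 + 21*a + 18) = (a - 2)^2*(a + 1)*(a + 2)*(a^2 + 6*a + 9) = (a - 2)^2*(a + 1)*(a + 2)*(a + 3)*(a + 3)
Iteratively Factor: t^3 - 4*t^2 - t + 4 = (t + 1)*(t^2 - 5*t + 4) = (t - 1)*(t + 1)*(t - 4)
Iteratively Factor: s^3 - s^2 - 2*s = (s + 1)*(s^2 - 2*s) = s*(s + 1)*(s - 2)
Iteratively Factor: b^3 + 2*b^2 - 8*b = (b - 2)*(b^2 + 4*b) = b*(b - 2)*(b + 4)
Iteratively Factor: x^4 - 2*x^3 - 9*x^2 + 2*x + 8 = (x - 4)*(x^3 + 2*x^2 - x - 2) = (x - 4)*(x - 1)*(x^2 + 3*x + 2) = (x - 4)*(x - 1)*(x + 1)*(x + 2)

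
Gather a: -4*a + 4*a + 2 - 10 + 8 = 0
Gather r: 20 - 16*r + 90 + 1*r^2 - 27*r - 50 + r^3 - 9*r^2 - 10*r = r^3 - 8*r^2 - 53*r + 60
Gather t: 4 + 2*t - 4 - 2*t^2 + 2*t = -2*t^2 + 4*t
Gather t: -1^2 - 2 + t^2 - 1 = t^2 - 4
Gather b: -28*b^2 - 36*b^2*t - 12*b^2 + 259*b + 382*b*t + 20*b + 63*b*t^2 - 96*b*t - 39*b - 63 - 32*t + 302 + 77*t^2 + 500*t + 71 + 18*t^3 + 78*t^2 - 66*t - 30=b^2*(-36*t - 40) + b*(63*t^2 + 286*t + 240) + 18*t^3 + 155*t^2 + 402*t + 280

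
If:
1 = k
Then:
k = 1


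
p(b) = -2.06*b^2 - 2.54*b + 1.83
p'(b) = -4.12*b - 2.54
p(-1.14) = 2.05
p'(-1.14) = 2.16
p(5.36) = -70.97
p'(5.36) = -24.62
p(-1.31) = 1.62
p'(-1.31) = 2.86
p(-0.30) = 2.41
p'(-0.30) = -1.30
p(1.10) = -3.46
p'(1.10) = -7.07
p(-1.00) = 2.31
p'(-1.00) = 1.58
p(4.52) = -51.74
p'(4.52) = -21.16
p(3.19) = -27.24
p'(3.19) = -15.68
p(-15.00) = -423.57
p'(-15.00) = 59.26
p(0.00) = 1.83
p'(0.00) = -2.54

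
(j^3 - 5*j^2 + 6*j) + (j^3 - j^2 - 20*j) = 2*j^3 - 6*j^2 - 14*j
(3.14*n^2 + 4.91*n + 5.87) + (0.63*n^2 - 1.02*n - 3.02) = 3.77*n^2 + 3.89*n + 2.85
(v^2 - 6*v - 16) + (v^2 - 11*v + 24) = 2*v^2 - 17*v + 8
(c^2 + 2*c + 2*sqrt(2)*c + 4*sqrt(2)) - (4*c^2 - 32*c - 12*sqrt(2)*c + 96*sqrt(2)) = -3*c^2 + 14*sqrt(2)*c + 34*c - 92*sqrt(2)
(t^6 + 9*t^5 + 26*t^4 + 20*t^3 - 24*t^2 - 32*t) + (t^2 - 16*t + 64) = t^6 + 9*t^5 + 26*t^4 + 20*t^3 - 23*t^2 - 48*t + 64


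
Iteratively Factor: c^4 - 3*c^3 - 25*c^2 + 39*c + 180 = (c - 4)*(c^3 + c^2 - 21*c - 45) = (c - 4)*(c + 3)*(c^2 - 2*c - 15) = (c - 5)*(c - 4)*(c + 3)*(c + 3)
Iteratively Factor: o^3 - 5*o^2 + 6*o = (o - 3)*(o^2 - 2*o) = o*(o - 3)*(o - 2)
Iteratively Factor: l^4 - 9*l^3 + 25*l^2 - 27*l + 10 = (l - 5)*(l^3 - 4*l^2 + 5*l - 2) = (l - 5)*(l - 2)*(l^2 - 2*l + 1) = (l - 5)*(l - 2)*(l - 1)*(l - 1)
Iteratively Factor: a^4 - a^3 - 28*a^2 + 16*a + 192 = (a + 4)*(a^3 - 5*a^2 - 8*a + 48) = (a - 4)*(a + 4)*(a^2 - a - 12) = (a - 4)^2*(a + 4)*(a + 3)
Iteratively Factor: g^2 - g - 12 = (g + 3)*(g - 4)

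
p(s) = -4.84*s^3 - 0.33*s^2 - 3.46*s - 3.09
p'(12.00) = -2102.26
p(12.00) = -8455.65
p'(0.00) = -3.46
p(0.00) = -3.09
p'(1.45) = -34.95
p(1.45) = -23.56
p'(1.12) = -22.41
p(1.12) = -14.18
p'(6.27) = -578.42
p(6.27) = -1230.78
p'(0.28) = -4.78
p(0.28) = -4.19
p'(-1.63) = -40.96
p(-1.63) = 22.63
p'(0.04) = -3.51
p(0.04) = -3.23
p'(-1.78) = -48.29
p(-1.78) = 29.32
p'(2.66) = -107.95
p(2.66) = -105.72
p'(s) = -14.52*s^2 - 0.66*s - 3.46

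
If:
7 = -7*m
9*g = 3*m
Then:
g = -1/3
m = -1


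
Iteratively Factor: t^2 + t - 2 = (t + 2)*(t - 1)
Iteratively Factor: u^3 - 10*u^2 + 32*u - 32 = (u - 2)*(u^2 - 8*u + 16) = (u - 4)*(u - 2)*(u - 4)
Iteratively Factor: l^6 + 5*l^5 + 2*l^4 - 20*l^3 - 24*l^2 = (l + 2)*(l^5 + 3*l^4 - 4*l^3 - 12*l^2) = l*(l + 2)*(l^4 + 3*l^3 - 4*l^2 - 12*l) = l*(l + 2)*(l + 3)*(l^3 - 4*l) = l*(l - 2)*(l + 2)*(l + 3)*(l^2 + 2*l) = l*(l - 2)*(l + 2)^2*(l + 3)*(l)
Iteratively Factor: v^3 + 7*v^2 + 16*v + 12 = (v + 3)*(v^2 + 4*v + 4) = (v + 2)*(v + 3)*(v + 2)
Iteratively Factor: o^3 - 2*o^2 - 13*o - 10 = (o + 1)*(o^2 - 3*o - 10) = (o - 5)*(o + 1)*(o + 2)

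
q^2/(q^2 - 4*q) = q/(q - 4)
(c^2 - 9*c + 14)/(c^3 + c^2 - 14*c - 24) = (c^2 - 9*c + 14)/(c^3 + c^2 - 14*c - 24)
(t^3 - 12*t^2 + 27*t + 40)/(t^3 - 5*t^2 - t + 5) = (t - 8)/(t - 1)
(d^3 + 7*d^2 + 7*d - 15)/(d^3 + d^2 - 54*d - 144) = (d^2 + 4*d - 5)/(d^2 - 2*d - 48)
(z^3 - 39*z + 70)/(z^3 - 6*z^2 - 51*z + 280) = (z - 2)/(z - 8)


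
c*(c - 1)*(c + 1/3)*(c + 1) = c^4 + c^3/3 - c^2 - c/3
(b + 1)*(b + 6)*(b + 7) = b^3 + 14*b^2 + 55*b + 42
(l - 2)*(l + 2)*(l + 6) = l^3 + 6*l^2 - 4*l - 24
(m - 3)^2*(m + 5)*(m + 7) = m^4 + 6*m^3 - 28*m^2 - 102*m + 315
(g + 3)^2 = g^2 + 6*g + 9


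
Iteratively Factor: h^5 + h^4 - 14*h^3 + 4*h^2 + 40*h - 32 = (h - 2)*(h^4 + 3*h^3 - 8*h^2 - 12*h + 16) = (h - 2)*(h - 1)*(h^3 + 4*h^2 - 4*h - 16) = (h - 2)*(h - 1)*(h + 4)*(h^2 - 4) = (h - 2)*(h - 1)*(h + 2)*(h + 4)*(h - 2)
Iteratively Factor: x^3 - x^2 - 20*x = (x - 5)*(x^2 + 4*x) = (x - 5)*(x + 4)*(x)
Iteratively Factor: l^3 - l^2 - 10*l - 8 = (l + 2)*(l^2 - 3*l - 4) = (l + 1)*(l + 2)*(l - 4)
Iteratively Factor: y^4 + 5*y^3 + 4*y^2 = (y)*(y^3 + 5*y^2 + 4*y) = y*(y + 4)*(y^2 + y) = y*(y + 1)*(y + 4)*(y)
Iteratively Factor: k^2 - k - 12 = (k - 4)*(k + 3)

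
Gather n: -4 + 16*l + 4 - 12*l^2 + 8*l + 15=-12*l^2 + 24*l + 15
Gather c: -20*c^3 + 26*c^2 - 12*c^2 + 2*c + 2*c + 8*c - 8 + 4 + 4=-20*c^3 + 14*c^2 + 12*c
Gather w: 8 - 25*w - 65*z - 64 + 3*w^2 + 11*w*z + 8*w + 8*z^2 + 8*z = 3*w^2 + w*(11*z - 17) + 8*z^2 - 57*z - 56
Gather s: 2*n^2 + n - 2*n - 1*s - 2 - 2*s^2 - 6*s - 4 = 2*n^2 - n - 2*s^2 - 7*s - 6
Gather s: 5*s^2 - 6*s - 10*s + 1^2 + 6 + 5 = 5*s^2 - 16*s + 12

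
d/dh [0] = 0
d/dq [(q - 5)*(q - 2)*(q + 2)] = 3*q^2 - 10*q - 4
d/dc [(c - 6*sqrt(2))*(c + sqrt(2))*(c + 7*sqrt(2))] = 3*c^2 + 4*sqrt(2)*c - 82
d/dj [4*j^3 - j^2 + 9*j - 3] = 12*j^2 - 2*j + 9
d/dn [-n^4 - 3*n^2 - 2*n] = -4*n^3 - 6*n - 2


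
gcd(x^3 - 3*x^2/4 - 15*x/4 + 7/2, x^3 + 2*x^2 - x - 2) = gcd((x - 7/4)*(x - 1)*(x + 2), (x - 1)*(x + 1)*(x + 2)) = x^2 + x - 2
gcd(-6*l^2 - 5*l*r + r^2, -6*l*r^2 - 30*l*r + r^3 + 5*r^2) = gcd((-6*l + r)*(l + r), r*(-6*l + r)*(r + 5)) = -6*l + r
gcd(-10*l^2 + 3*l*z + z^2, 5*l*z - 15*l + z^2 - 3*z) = 5*l + z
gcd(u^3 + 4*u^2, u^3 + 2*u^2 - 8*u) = u^2 + 4*u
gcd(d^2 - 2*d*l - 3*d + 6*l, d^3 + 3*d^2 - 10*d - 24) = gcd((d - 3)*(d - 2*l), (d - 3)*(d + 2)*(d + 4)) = d - 3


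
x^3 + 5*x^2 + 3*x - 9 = (x - 1)*(x + 3)^2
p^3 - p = p*(p - 1)*(p + 1)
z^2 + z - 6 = (z - 2)*(z + 3)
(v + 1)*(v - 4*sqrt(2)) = v^2 - 4*sqrt(2)*v + v - 4*sqrt(2)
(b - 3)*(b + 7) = b^2 + 4*b - 21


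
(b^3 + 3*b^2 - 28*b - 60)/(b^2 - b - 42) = (b^2 - 3*b - 10)/(b - 7)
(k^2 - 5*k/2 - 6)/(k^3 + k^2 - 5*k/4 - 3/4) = 2*(k - 4)/(2*k^2 - k - 1)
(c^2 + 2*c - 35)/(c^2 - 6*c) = (c^2 + 2*c - 35)/(c*(c - 6))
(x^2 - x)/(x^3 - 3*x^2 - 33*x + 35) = x/(x^2 - 2*x - 35)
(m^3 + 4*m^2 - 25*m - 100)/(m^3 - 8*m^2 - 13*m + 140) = (m + 5)/(m - 7)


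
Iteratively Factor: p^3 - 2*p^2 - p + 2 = (p - 2)*(p^2 - 1) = (p - 2)*(p - 1)*(p + 1)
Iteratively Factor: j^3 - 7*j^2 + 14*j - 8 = (j - 4)*(j^2 - 3*j + 2) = (j - 4)*(j - 1)*(j - 2)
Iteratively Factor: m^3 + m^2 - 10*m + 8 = (m - 1)*(m^2 + 2*m - 8) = (m - 2)*(m - 1)*(m + 4)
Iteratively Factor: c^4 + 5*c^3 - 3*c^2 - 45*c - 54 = (c - 3)*(c^3 + 8*c^2 + 21*c + 18) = (c - 3)*(c + 3)*(c^2 + 5*c + 6) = (c - 3)*(c + 2)*(c + 3)*(c + 3)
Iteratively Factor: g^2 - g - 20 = (g - 5)*(g + 4)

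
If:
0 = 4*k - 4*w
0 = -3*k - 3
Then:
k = -1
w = -1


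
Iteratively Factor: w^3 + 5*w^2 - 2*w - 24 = (w + 3)*(w^2 + 2*w - 8) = (w + 3)*(w + 4)*(w - 2)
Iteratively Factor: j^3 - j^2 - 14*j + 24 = (j + 4)*(j^2 - 5*j + 6) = (j - 2)*(j + 4)*(j - 3)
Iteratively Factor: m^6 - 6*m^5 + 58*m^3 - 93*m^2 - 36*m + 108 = (m - 2)*(m^5 - 4*m^4 - 8*m^3 + 42*m^2 - 9*m - 54) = (m - 2)*(m + 1)*(m^4 - 5*m^3 - 3*m^2 + 45*m - 54) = (m - 2)*(m + 1)*(m + 3)*(m^3 - 8*m^2 + 21*m - 18) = (m - 3)*(m - 2)*(m + 1)*(m + 3)*(m^2 - 5*m + 6) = (m - 3)*(m - 2)^2*(m + 1)*(m + 3)*(m - 3)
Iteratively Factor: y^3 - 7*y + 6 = (y - 1)*(y^2 + y - 6) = (y - 1)*(y + 3)*(y - 2)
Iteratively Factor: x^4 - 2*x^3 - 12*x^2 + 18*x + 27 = (x - 3)*(x^3 + x^2 - 9*x - 9) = (x - 3)*(x + 3)*(x^2 - 2*x - 3) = (x - 3)*(x + 1)*(x + 3)*(x - 3)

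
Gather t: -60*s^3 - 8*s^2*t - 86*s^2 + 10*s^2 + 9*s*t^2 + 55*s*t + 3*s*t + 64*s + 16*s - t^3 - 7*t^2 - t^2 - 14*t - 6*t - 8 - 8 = -60*s^3 - 76*s^2 + 80*s - t^3 + t^2*(9*s - 8) + t*(-8*s^2 + 58*s - 20) - 16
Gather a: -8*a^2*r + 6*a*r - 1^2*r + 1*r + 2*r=-8*a^2*r + 6*a*r + 2*r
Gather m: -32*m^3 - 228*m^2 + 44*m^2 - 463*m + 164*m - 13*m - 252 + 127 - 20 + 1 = -32*m^3 - 184*m^2 - 312*m - 144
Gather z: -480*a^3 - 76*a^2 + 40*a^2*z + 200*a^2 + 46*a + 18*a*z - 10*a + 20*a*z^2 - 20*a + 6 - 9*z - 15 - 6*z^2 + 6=-480*a^3 + 124*a^2 + 16*a + z^2*(20*a - 6) + z*(40*a^2 + 18*a - 9) - 3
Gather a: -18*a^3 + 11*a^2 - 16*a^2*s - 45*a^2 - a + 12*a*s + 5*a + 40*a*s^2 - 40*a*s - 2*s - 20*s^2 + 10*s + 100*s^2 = -18*a^3 + a^2*(-16*s - 34) + a*(40*s^2 - 28*s + 4) + 80*s^2 + 8*s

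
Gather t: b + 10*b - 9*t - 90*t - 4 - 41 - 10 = 11*b - 99*t - 55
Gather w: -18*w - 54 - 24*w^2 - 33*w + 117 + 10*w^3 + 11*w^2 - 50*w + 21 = 10*w^3 - 13*w^2 - 101*w + 84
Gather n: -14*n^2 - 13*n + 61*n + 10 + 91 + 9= -14*n^2 + 48*n + 110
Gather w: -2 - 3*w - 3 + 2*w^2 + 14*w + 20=2*w^2 + 11*w + 15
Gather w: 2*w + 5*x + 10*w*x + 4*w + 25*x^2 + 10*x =w*(10*x + 6) + 25*x^2 + 15*x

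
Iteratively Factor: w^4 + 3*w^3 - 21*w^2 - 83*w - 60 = (w + 4)*(w^3 - w^2 - 17*w - 15) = (w - 5)*(w + 4)*(w^2 + 4*w + 3) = (w - 5)*(w + 1)*(w + 4)*(w + 3)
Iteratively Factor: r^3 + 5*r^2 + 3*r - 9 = (r + 3)*(r^2 + 2*r - 3) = (r + 3)^2*(r - 1)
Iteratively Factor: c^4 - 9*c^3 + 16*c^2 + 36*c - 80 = (c - 5)*(c^3 - 4*c^2 - 4*c + 16) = (c - 5)*(c - 2)*(c^2 - 2*c - 8) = (c - 5)*(c - 2)*(c + 2)*(c - 4)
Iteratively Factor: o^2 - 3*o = (o - 3)*(o)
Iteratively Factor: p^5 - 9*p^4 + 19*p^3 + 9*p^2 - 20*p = (p - 5)*(p^4 - 4*p^3 - p^2 + 4*p) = (p - 5)*(p - 1)*(p^3 - 3*p^2 - 4*p) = (p - 5)*(p - 4)*(p - 1)*(p^2 + p) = p*(p - 5)*(p - 4)*(p - 1)*(p + 1)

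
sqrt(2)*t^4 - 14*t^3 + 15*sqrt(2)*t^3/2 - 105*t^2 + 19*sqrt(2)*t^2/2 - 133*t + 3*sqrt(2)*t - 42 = (t + 1)*(t + 6)*(t - 7*sqrt(2))*(sqrt(2)*t + sqrt(2)/2)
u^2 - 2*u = u*(u - 2)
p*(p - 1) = p^2 - p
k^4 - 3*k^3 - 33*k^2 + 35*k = k*(k - 7)*(k - 1)*(k + 5)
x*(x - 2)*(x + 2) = x^3 - 4*x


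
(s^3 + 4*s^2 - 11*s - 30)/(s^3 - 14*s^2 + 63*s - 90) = (s^2 + 7*s + 10)/(s^2 - 11*s + 30)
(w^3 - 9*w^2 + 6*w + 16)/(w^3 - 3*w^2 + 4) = (w - 8)/(w - 2)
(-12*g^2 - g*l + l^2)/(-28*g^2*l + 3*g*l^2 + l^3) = (3*g + l)/(l*(7*g + l))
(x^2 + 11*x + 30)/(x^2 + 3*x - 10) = (x + 6)/(x - 2)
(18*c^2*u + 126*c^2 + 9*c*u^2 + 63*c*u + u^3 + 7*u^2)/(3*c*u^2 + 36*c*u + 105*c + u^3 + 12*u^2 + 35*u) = (6*c + u)/(u + 5)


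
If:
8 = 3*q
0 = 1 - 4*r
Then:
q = 8/3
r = 1/4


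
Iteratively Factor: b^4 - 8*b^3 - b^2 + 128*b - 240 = (b - 5)*(b^3 - 3*b^2 - 16*b + 48) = (b - 5)*(b + 4)*(b^2 - 7*b + 12) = (b - 5)*(b - 4)*(b + 4)*(b - 3)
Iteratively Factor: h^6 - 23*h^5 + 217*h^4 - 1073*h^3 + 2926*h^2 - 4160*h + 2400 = (h - 2)*(h^5 - 21*h^4 + 175*h^3 - 723*h^2 + 1480*h - 1200) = (h - 5)*(h - 2)*(h^4 - 16*h^3 + 95*h^2 - 248*h + 240) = (h - 5)*(h - 3)*(h - 2)*(h^3 - 13*h^2 + 56*h - 80) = (h - 5)*(h - 4)*(h - 3)*(h - 2)*(h^2 - 9*h + 20) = (h - 5)*(h - 4)^2*(h - 3)*(h - 2)*(h - 5)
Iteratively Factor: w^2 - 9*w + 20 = (w - 5)*(w - 4)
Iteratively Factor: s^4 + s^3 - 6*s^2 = (s)*(s^3 + s^2 - 6*s) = s^2*(s^2 + s - 6) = s^2*(s + 3)*(s - 2)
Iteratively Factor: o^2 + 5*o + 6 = (o + 3)*(o + 2)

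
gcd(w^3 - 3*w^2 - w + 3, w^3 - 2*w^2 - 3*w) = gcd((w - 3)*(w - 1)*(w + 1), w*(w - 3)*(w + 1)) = w^2 - 2*w - 3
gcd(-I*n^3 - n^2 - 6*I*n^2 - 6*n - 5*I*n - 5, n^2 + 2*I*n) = 1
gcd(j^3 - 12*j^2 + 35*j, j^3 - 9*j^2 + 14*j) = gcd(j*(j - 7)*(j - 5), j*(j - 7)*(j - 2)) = j^2 - 7*j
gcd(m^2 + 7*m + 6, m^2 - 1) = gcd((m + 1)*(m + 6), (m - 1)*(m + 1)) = m + 1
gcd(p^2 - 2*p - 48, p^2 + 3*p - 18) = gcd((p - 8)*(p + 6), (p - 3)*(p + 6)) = p + 6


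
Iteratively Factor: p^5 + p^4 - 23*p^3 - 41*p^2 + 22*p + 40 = (p + 2)*(p^4 - p^3 - 21*p^2 + p + 20) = (p + 2)*(p + 4)*(p^3 - 5*p^2 - p + 5) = (p - 5)*(p + 2)*(p + 4)*(p^2 - 1) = (p - 5)*(p + 1)*(p + 2)*(p + 4)*(p - 1)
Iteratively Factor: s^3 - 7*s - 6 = (s - 3)*(s^2 + 3*s + 2) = (s - 3)*(s + 1)*(s + 2)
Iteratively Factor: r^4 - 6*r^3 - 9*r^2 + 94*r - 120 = (r - 5)*(r^3 - r^2 - 14*r + 24) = (r - 5)*(r + 4)*(r^2 - 5*r + 6) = (r - 5)*(r - 3)*(r + 4)*(r - 2)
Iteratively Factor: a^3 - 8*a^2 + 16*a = (a)*(a^2 - 8*a + 16) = a*(a - 4)*(a - 4)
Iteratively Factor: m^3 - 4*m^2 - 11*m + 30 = (m + 3)*(m^2 - 7*m + 10) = (m - 2)*(m + 3)*(m - 5)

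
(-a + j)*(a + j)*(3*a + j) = -3*a^3 - a^2*j + 3*a*j^2 + j^3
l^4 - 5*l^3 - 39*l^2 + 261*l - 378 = (l - 6)*(l - 3)^2*(l + 7)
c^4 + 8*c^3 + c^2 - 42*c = c*(c - 2)*(c + 3)*(c + 7)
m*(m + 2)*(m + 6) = m^3 + 8*m^2 + 12*m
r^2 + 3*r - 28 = (r - 4)*(r + 7)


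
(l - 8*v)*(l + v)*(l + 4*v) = l^3 - 3*l^2*v - 36*l*v^2 - 32*v^3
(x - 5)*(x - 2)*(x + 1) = x^3 - 6*x^2 + 3*x + 10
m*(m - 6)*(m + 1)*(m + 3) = m^4 - 2*m^3 - 21*m^2 - 18*m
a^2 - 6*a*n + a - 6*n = (a + 1)*(a - 6*n)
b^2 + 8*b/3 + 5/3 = (b + 1)*(b + 5/3)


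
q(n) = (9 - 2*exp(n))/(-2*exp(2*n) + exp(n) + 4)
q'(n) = (9 - 2*exp(n))*(4*exp(2*n) - exp(n))/(-2*exp(2*n) + exp(n) + 4)^2 - 2*exp(n)/(-2*exp(2*n) + exp(n) + 4) = (-(2*exp(n) - 9)*(4*exp(n) - 1) + 4*exp(2*n) - 2*exp(n) - 8)*exp(n)/(-2*exp(2*n) + exp(n) + 4)^2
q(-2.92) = 2.20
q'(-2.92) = -0.05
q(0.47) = 12.08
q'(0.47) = 210.80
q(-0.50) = 2.01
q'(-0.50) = 0.14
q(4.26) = 0.01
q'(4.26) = -0.01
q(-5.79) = 2.25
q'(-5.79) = -0.00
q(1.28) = -0.10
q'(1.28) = 0.65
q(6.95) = 0.00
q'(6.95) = -0.00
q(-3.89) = 2.23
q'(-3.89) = -0.02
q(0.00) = 2.33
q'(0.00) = 1.67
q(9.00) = 0.00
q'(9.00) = 0.00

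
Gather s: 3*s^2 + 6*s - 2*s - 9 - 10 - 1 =3*s^2 + 4*s - 20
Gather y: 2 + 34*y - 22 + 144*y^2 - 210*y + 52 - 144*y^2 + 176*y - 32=0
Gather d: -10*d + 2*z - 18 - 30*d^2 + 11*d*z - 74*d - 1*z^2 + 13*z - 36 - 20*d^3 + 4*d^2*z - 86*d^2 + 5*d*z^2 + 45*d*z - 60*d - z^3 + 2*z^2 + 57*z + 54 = -20*d^3 + d^2*(4*z - 116) + d*(5*z^2 + 56*z - 144) - z^3 + z^2 + 72*z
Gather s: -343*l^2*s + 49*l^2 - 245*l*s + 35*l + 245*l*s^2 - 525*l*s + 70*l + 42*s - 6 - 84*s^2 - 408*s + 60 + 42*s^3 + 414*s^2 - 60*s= 49*l^2 + 105*l + 42*s^3 + s^2*(245*l + 330) + s*(-343*l^2 - 770*l - 426) + 54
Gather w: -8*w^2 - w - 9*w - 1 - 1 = -8*w^2 - 10*w - 2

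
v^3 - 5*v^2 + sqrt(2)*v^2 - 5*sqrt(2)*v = v*(v - 5)*(v + sqrt(2))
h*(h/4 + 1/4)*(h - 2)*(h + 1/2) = h^4/4 - h^3/8 - 5*h^2/8 - h/4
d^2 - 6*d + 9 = (d - 3)^2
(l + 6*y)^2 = l^2 + 12*l*y + 36*y^2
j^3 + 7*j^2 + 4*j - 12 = (j - 1)*(j + 2)*(j + 6)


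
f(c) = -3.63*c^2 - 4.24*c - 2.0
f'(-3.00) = 17.54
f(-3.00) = -21.95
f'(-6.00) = 39.32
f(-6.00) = -107.24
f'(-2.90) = 16.81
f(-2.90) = -20.23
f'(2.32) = -21.08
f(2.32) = -31.37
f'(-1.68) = 7.96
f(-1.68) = -5.12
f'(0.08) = -4.82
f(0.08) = -2.36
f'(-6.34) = 41.79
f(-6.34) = -121.03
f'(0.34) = -6.71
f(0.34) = -3.86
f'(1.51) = -15.20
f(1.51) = -16.68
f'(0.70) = -9.32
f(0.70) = -6.75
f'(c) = -7.26*c - 4.24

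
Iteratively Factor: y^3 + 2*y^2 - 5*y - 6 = (y + 3)*(y^2 - y - 2) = (y + 1)*(y + 3)*(y - 2)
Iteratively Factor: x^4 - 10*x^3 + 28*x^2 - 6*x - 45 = (x - 5)*(x^3 - 5*x^2 + 3*x + 9) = (x - 5)*(x - 3)*(x^2 - 2*x - 3) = (x - 5)*(x - 3)^2*(x + 1)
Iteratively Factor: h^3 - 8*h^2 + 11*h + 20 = (h - 4)*(h^2 - 4*h - 5) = (h - 4)*(h + 1)*(h - 5)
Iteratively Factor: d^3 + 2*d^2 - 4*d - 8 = (d + 2)*(d^2 - 4) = (d - 2)*(d + 2)*(d + 2)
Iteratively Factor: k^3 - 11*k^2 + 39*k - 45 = (k - 5)*(k^2 - 6*k + 9) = (k - 5)*(k - 3)*(k - 3)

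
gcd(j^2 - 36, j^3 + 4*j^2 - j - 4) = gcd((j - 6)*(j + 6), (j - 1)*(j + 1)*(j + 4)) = 1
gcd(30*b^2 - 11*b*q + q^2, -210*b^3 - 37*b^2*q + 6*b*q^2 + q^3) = -6*b + q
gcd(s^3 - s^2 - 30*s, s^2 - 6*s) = s^2 - 6*s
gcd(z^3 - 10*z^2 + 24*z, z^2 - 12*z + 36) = z - 6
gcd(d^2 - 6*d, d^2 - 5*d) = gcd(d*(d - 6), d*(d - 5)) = d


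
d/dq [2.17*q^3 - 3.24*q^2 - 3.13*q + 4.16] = 6.51*q^2 - 6.48*q - 3.13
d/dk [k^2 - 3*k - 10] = 2*k - 3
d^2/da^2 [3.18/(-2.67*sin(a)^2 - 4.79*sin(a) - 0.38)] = (90.679608*sin(a)^4 + 122.009922*sin(a)^3 - 75.962886*sin(a)^2 - 249.80808*sin(a) - 139.47162)/(2.67*sin(a)^2 + 4.79*sin(a) + 0.38)^3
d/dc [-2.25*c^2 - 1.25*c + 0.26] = -4.5*c - 1.25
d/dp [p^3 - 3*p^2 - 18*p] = 3*p^2 - 6*p - 18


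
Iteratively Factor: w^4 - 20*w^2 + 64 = (w + 4)*(w^3 - 4*w^2 - 4*w + 16) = (w + 2)*(w + 4)*(w^2 - 6*w + 8) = (w - 4)*(w + 2)*(w + 4)*(w - 2)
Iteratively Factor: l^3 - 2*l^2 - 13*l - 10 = (l + 1)*(l^2 - 3*l - 10) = (l - 5)*(l + 1)*(l + 2)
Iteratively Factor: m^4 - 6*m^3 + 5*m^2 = (m)*(m^3 - 6*m^2 + 5*m) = m*(m - 1)*(m^2 - 5*m) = m*(m - 5)*(m - 1)*(m)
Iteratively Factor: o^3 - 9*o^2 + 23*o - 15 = (o - 3)*(o^2 - 6*o + 5) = (o - 5)*(o - 3)*(o - 1)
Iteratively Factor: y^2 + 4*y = (y + 4)*(y)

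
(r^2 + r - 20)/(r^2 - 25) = (r - 4)/(r - 5)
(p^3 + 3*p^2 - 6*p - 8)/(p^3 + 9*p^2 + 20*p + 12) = (p^2 + 2*p - 8)/(p^2 + 8*p + 12)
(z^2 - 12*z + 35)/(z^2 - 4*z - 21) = (z - 5)/(z + 3)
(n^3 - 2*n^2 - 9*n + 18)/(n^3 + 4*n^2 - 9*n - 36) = (n - 2)/(n + 4)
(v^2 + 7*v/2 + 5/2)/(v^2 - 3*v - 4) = (v + 5/2)/(v - 4)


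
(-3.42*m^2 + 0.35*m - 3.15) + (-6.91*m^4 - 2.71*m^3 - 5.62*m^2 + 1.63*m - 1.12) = -6.91*m^4 - 2.71*m^3 - 9.04*m^2 + 1.98*m - 4.27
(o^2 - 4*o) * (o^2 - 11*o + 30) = o^4 - 15*o^3 + 74*o^2 - 120*o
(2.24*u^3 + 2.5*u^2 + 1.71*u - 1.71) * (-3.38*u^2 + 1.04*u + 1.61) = -7.5712*u^5 - 6.1204*u^4 + 0.426600000000001*u^3 + 11.5832*u^2 + 0.9747*u - 2.7531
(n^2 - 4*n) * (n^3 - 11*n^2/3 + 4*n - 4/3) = n^5 - 23*n^4/3 + 56*n^3/3 - 52*n^2/3 + 16*n/3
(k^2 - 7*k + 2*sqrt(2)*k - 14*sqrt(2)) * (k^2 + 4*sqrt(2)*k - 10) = k^4 - 7*k^3 + 6*sqrt(2)*k^3 - 42*sqrt(2)*k^2 + 6*k^2 - 42*k - 20*sqrt(2)*k + 140*sqrt(2)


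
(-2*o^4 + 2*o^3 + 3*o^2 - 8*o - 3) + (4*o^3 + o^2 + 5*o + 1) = -2*o^4 + 6*o^3 + 4*o^2 - 3*o - 2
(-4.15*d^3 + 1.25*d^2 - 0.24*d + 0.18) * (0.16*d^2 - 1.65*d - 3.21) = -0.664*d^5 + 7.0475*d^4 + 11.2206*d^3 - 3.5877*d^2 + 0.4734*d - 0.5778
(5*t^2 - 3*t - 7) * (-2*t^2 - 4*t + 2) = -10*t^4 - 14*t^3 + 36*t^2 + 22*t - 14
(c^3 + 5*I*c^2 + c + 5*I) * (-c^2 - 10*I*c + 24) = -c^5 - 15*I*c^4 + 73*c^3 + 105*I*c^2 + 74*c + 120*I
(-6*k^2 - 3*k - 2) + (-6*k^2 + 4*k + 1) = -12*k^2 + k - 1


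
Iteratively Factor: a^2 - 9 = (a + 3)*(a - 3)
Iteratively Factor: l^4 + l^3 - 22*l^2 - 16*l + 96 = (l + 3)*(l^3 - 2*l^2 - 16*l + 32) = (l + 3)*(l + 4)*(l^2 - 6*l + 8) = (l - 4)*(l + 3)*(l + 4)*(l - 2)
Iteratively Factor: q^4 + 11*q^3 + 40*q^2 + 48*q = (q + 4)*(q^3 + 7*q^2 + 12*q) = q*(q + 4)*(q^2 + 7*q + 12) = q*(q + 4)^2*(q + 3)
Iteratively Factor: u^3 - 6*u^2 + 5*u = (u)*(u^2 - 6*u + 5) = u*(u - 1)*(u - 5)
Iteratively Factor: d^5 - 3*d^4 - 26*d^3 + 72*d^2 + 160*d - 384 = (d - 4)*(d^4 + d^3 - 22*d^2 - 16*d + 96) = (d - 4)*(d - 2)*(d^3 + 3*d^2 - 16*d - 48) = (d - 4)^2*(d - 2)*(d^2 + 7*d + 12) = (d - 4)^2*(d - 2)*(d + 4)*(d + 3)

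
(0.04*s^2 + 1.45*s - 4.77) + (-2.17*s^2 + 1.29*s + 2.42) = -2.13*s^2 + 2.74*s - 2.35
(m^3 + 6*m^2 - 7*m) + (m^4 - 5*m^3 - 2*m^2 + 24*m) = m^4 - 4*m^3 + 4*m^2 + 17*m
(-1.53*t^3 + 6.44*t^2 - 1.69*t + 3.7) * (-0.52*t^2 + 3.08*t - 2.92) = 0.7956*t^5 - 8.0612*t^4 + 25.1816*t^3 - 25.934*t^2 + 16.3308*t - 10.804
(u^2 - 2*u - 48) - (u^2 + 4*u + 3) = -6*u - 51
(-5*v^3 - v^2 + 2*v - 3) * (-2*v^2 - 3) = 10*v^5 + 2*v^4 + 11*v^3 + 9*v^2 - 6*v + 9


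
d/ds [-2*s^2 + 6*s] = 6 - 4*s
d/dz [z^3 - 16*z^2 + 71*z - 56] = 3*z^2 - 32*z + 71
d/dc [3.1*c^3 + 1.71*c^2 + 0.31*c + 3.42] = 9.3*c^2 + 3.42*c + 0.31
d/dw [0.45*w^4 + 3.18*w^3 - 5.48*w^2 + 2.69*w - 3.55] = 1.8*w^3 + 9.54*w^2 - 10.96*w + 2.69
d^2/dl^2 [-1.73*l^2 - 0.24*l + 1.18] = -3.46000000000000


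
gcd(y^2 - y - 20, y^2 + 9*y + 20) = y + 4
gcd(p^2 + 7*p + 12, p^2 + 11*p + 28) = p + 4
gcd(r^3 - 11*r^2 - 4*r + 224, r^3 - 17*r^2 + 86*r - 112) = r^2 - 15*r + 56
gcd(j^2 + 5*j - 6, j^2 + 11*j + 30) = j + 6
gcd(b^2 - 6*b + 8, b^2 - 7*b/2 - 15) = 1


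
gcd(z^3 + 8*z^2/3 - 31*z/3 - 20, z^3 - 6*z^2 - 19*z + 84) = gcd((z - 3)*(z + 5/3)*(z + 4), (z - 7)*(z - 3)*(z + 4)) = z^2 + z - 12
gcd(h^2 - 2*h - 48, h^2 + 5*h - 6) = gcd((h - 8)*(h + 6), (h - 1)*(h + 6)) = h + 6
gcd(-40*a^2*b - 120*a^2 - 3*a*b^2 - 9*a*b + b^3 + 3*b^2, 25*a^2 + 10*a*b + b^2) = 5*a + b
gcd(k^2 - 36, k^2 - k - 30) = k - 6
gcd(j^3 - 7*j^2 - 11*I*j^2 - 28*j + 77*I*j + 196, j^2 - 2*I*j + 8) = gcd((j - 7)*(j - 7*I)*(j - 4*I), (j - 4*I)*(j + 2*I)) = j - 4*I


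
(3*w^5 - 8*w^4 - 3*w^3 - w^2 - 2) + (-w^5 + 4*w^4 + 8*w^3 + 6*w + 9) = 2*w^5 - 4*w^4 + 5*w^3 - w^2 + 6*w + 7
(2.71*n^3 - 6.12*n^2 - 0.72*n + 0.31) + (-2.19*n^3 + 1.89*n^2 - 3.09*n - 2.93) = 0.52*n^3 - 4.23*n^2 - 3.81*n - 2.62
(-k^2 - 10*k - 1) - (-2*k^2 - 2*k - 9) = k^2 - 8*k + 8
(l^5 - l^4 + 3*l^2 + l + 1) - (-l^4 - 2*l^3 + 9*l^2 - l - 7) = l^5 + 2*l^3 - 6*l^2 + 2*l + 8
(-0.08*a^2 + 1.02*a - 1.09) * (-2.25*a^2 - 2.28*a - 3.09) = 0.18*a^4 - 2.1126*a^3 + 0.3741*a^2 - 0.6666*a + 3.3681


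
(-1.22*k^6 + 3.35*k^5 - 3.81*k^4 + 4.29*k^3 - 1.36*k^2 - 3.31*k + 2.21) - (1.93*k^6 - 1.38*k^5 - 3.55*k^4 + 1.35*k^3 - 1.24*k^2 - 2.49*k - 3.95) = -3.15*k^6 + 4.73*k^5 - 0.26*k^4 + 2.94*k^3 - 0.12*k^2 - 0.82*k + 6.16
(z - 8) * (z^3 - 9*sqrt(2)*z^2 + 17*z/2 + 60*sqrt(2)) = z^4 - 9*sqrt(2)*z^3 - 8*z^3 + 17*z^2/2 + 72*sqrt(2)*z^2 - 68*z + 60*sqrt(2)*z - 480*sqrt(2)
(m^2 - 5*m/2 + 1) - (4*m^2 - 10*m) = -3*m^2 + 15*m/2 + 1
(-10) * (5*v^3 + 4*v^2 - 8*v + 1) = -50*v^3 - 40*v^2 + 80*v - 10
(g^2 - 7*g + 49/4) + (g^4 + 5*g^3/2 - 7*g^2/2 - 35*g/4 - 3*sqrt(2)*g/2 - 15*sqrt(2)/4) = g^4 + 5*g^3/2 - 5*g^2/2 - 63*g/4 - 3*sqrt(2)*g/2 - 15*sqrt(2)/4 + 49/4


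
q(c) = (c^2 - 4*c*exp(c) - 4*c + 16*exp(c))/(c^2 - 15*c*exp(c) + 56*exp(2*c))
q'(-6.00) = 0.10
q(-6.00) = 1.66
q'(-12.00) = 0.03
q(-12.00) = 1.33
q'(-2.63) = -0.20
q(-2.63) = 1.92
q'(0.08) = -0.32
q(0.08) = 0.26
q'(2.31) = -0.02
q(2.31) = 0.01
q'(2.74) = -0.01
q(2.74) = 0.01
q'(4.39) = -0.00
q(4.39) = -0.00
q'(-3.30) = 0.04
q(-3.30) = 1.97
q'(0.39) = -0.22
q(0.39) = 0.18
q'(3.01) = -0.01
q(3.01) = 0.00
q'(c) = (-4*c*exp(c) + 2*c + 12*exp(c) - 4)/(c^2 - 15*c*exp(c) + 56*exp(2*c)) + (c^2 - 4*c*exp(c) - 4*c + 16*exp(c))*(15*c*exp(c) - 2*c - 112*exp(2*c) + 15*exp(c))/(c^2 - 15*c*exp(c) + 56*exp(2*c))^2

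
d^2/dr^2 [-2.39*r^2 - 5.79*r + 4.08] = -4.78000000000000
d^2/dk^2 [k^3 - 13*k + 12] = 6*k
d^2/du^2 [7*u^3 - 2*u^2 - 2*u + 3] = 42*u - 4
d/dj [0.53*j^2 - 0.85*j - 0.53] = 1.06*j - 0.85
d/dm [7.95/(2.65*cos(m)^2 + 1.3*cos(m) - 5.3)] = (42.135*cos(m) + 10.335)*sin(m)/(2.65*cos(m)^2 + 1.3*cos(m) - 5.3)^2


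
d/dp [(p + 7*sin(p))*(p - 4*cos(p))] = (p + 7*sin(p))*(4*sin(p) + 1) + (p - 4*cos(p))*(7*cos(p) + 1)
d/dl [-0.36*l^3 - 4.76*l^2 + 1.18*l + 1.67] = -1.08*l^2 - 9.52*l + 1.18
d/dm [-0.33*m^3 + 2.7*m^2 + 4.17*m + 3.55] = -0.99*m^2 + 5.4*m + 4.17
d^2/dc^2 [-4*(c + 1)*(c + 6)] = -8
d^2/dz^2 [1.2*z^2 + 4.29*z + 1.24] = 2.40000000000000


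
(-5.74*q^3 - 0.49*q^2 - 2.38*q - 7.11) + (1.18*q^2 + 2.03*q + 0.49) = -5.74*q^3 + 0.69*q^2 - 0.35*q - 6.62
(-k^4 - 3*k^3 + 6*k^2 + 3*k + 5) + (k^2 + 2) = -k^4 - 3*k^3 + 7*k^2 + 3*k + 7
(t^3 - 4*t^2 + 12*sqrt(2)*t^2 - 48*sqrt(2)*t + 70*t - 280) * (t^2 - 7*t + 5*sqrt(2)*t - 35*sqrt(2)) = t^5 - 11*t^4 + 17*sqrt(2)*t^4 - 187*sqrt(2)*t^3 + 218*t^3 - 2090*t^2 + 826*sqrt(2)*t^2 - 3850*sqrt(2)*t + 5320*t + 9800*sqrt(2)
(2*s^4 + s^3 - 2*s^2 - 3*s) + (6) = 2*s^4 + s^3 - 2*s^2 - 3*s + 6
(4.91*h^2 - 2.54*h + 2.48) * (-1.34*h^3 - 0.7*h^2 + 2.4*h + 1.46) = -6.5794*h^5 - 0.0333999999999994*h^4 + 10.2388*h^3 - 0.6634*h^2 + 2.2436*h + 3.6208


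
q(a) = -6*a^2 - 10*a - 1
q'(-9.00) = 98.00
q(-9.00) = -397.00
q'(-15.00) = 170.00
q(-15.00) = -1201.00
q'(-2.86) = 24.32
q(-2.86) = -21.48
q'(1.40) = -26.80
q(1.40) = -26.76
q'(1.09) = -23.08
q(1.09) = -19.03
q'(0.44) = -15.28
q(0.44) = -6.56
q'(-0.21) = -7.48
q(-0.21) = 0.84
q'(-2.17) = 16.04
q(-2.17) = -7.55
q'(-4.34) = 42.08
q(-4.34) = -70.61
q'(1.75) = -31.00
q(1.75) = -36.88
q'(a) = -12*a - 10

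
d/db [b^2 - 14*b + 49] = 2*b - 14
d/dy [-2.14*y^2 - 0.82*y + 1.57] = -4.28*y - 0.82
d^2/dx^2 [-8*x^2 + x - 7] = -16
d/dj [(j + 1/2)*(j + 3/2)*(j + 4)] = 3*j^2 + 12*j + 35/4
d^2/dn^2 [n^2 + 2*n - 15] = 2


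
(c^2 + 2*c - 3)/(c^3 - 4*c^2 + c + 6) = (c^2 + 2*c - 3)/(c^3 - 4*c^2 + c + 6)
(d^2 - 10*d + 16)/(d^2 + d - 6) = (d - 8)/(d + 3)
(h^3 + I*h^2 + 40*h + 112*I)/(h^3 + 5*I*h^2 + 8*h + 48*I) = (h - 7*I)/(h - 3*I)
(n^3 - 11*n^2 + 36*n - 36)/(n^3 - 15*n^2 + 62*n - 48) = (n^2 - 5*n + 6)/(n^2 - 9*n + 8)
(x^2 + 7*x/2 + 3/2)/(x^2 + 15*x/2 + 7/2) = (x + 3)/(x + 7)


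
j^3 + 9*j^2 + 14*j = j*(j + 2)*(j + 7)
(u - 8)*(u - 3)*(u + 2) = u^3 - 9*u^2 + 2*u + 48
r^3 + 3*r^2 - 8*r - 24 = (r + 3)*(r - 2*sqrt(2))*(r + 2*sqrt(2))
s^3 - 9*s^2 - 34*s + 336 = (s - 8)*(s - 7)*(s + 6)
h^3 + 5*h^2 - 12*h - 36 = (h - 3)*(h + 2)*(h + 6)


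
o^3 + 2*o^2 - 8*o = o*(o - 2)*(o + 4)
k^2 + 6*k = k*(k + 6)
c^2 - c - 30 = (c - 6)*(c + 5)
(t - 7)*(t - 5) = t^2 - 12*t + 35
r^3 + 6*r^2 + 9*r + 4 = (r + 1)^2*(r + 4)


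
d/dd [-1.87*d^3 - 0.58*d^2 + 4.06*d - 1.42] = -5.61*d^2 - 1.16*d + 4.06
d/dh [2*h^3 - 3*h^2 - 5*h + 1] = 6*h^2 - 6*h - 5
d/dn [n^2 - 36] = 2*n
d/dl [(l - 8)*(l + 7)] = 2*l - 1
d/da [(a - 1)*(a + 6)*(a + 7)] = 3*a^2 + 24*a + 29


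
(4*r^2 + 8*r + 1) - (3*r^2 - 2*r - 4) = r^2 + 10*r + 5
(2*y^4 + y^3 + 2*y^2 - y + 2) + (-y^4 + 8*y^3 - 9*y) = y^4 + 9*y^3 + 2*y^2 - 10*y + 2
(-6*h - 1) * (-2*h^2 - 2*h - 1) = 12*h^3 + 14*h^2 + 8*h + 1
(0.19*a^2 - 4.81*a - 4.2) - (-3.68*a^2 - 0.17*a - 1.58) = 3.87*a^2 - 4.64*a - 2.62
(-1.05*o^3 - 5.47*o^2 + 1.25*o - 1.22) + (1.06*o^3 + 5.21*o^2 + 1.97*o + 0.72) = 0.01*o^3 - 0.26*o^2 + 3.22*o - 0.5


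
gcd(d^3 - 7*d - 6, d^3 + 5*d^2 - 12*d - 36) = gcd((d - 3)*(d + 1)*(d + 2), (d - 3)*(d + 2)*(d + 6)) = d^2 - d - 6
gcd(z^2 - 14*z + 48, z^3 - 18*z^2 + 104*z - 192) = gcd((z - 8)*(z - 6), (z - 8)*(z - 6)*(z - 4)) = z^2 - 14*z + 48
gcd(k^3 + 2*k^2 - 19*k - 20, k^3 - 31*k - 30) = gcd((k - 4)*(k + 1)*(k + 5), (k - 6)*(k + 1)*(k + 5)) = k^2 + 6*k + 5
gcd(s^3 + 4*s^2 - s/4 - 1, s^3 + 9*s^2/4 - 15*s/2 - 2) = s + 4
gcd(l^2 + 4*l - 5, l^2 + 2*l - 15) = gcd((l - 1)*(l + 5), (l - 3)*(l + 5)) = l + 5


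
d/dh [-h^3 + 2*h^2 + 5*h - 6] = -3*h^2 + 4*h + 5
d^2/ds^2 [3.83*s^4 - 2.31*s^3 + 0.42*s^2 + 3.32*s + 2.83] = 45.96*s^2 - 13.86*s + 0.84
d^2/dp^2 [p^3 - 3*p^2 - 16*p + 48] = 6*p - 6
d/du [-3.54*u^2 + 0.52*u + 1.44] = 0.52 - 7.08*u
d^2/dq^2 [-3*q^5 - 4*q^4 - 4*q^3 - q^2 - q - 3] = -60*q^3 - 48*q^2 - 24*q - 2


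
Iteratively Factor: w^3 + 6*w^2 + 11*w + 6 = (w + 3)*(w^2 + 3*w + 2) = (w + 1)*(w + 3)*(w + 2)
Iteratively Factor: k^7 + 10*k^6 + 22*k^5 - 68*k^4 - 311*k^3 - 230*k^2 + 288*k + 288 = (k + 1)*(k^6 + 9*k^5 + 13*k^4 - 81*k^3 - 230*k^2 + 288) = (k + 1)*(k + 4)*(k^5 + 5*k^4 - 7*k^3 - 53*k^2 - 18*k + 72) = (k - 1)*(k + 1)*(k + 4)*(k^4 + 6*k^3 - k^2 - 54*k - 72) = (k - 1)*(k + 1)*(k + 3)*(k + 4)*(k^3 + 3*k^2 - 10*k - 24) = (k - 1)*(k + 1)*(k + 2)*(k + 3)*(k + 4)*(k^2 + k - 12) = (k - 1)*(k + 1)*(k + 2)*(k + 3)*(k + 4)^2*(k - 3)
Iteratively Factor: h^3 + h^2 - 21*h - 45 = (h - 5)*(h^2 + 6*h + 9) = (h - 5)*(h + 3)*(h + 3)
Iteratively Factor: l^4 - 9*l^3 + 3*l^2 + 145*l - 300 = (l + 4)*(l^3 - 13*l^2 + 55*l - 75) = (l - 5)*(l + 4)*(l^2 - 8*l + 15) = (l - 5)*(l - 3)*(l + 4)*(l - 5)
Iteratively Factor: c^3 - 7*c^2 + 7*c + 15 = (c + 1)*(c^2 - 8*c + 15) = (c - 3)*(c + 1)*(c - 5)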